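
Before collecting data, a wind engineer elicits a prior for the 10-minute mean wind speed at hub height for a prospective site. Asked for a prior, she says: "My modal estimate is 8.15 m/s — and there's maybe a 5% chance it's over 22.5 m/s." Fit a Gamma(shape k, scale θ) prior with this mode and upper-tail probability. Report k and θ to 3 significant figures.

k ≈ 3.6, θ ≈ 3.13

Gamma(k,θ) with k>1 has mode (k−1)θ, so θ = 8.15/(k−1).
Need P(X < 22.5) = 0.95 with θ tied to k this way. Start at k = 2, θ = 8.15: P(X<22.5) ≈ 0.762.
Too low — raise k to concentrate. Iterating converges to k ≈ 3.6.
Then θ = 8.15/(3.6−1) ≈ 3.13.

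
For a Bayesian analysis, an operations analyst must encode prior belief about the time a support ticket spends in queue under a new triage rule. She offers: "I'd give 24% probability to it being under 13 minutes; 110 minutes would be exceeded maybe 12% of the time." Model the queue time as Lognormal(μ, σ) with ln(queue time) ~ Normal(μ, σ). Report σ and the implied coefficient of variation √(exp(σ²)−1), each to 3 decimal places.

σ ≈ 1.135, CV ≈ 1.621

If T ~ Lognormal(μ,σ) then ln T ~ Normal(μ,σ), so the p-quantile of ln T is μ + z_p·σ.
ln(13) = 2.565 and ln(110) = 4.7; z_{0.24} = -0.7063, z_{0.88} = 1.175.
σ = (4.7 − 2.565)/(1.175 − (-0.7063)) = 1.135.
μ = 2.565 − (-0.7063)·1.135 = 3.367.
CV = √(exp(σ²)−1) = √(exp(1.2885)−1) = 1.621.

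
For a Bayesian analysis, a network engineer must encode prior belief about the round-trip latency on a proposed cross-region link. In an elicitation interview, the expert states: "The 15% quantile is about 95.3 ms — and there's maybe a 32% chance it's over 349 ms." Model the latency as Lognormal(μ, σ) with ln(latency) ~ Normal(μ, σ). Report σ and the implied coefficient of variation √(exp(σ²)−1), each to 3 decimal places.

If T ~ Lognormal(μ,σ) then ln T ~ Normal(μ,σ), so the p-quantile of ln T is μ + z_p·σ.
ln(95.3) = 4.557 and ln(349) = 5.855; z_{0.15} = -1.036, z_{0.68} = 0.4677.
σ = (5.855 − 4.557)/(0.4677 − (-1.036)) = 0.863.
μ = 4.557 − (-1.036)·0.863 = 5.451.
CV = √(exp(σ²)−1) = √(exp(0.7447)−1) = 1.052.

σ ≈ 0.863, CV ≈ 1.052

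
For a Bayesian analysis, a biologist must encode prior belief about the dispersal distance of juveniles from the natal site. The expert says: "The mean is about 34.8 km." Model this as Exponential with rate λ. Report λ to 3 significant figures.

Exponential mean = 1/λ, so λ = 1/34.8 = 0.0287.

λ ≈ 0.0287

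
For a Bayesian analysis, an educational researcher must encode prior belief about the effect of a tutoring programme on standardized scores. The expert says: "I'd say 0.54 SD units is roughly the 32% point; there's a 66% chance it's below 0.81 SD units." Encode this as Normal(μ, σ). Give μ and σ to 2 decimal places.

μ = 0.68, σ = 0.31

For Normal(μ,σ), the p-quantile is μ + z_p·σ. Here z_{0.32} = -0.4677, z_{0.66} = 0.4125.
So 0.54 = μ − 0.4677σ and 0.81 = μ + 0.4125σ.
Subtracting: σ = (0.81 − 0.54)/(0.4125 − (-0.4677)) = 0.31.
Then μ = 0.54 − (-0.4677)·0.31 = 0.68.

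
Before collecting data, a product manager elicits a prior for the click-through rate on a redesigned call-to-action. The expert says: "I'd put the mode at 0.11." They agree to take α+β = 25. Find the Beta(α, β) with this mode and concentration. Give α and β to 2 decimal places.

For α,β > 1 the Beta mode is (α−1)/(α+β−2). With α+β = 25, the mode is (α−1)/23.
Set (α−1)/23 = 0.11 → α = 1 + 0.11·23 = 3.53.
β = 25 − α = 21.47.

α = 3.53, β = 21.47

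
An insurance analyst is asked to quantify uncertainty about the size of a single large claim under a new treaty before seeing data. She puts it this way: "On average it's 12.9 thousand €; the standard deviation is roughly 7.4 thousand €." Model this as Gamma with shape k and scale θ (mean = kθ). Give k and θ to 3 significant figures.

For Gamma(k, scale θ): mean = kθ, variance = kθ², so CV = 1/√k.
CV = SD/mean = 7.4/12.9 = 0.5736, hence k = 1/CV² = 3.04.
Then θ = mean/k = 12.9/3.04 = 4.24.

k ≈ 3.04, θ ≈ 4.24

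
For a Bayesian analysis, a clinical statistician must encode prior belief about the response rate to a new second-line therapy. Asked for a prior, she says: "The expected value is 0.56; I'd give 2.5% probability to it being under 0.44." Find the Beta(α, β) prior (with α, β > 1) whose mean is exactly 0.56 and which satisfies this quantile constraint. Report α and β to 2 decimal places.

α ≈ 37.07, β ≈ 29.13

With mean 0.56 fixed, write α = 0.56s, β = 0.44s where s = α+β.
Need P(θ < 0.44) = 0.025 under Beta(0.56s, 0.44s). Normal approximation: (q−m)/√(m(1−m)/s) ≈ z_{0.025} = -1.96, so s ≈ 0.56·0.44·(-1.96)²/(0.44−0.56)² = 65.7.
At s = 65.7: P(θ<0.44) ≈ 0.025. Adjusting to match 0.025 gives s ≈ 66.20.
So α = 0.56·66.20 ≈ 37.07, β = 0.44·66.20 ≈ 29.13.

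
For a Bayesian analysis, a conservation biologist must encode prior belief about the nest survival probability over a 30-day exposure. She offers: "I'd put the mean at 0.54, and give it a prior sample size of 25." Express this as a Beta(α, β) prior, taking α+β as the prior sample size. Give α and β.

α = 13.5, β = 11.5

Under the effective-sample-size interpretation, Beta(α, β) has prior mean α/(α+β) and prior sample size α+β.
So α+β = 25 and α/(α+β) = 0.54, giving α = 0.54·25 = 13.5 and β = 25 − 13.5 = 11.5.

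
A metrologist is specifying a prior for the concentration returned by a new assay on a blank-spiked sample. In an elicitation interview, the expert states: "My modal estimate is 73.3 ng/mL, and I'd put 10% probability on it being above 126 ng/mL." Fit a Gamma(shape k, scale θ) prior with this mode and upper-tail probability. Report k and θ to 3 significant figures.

Gamma(k,θ) with k>1 has mode (k−1)θ, so θ = 73.3/(k−1).
Need P(X < 126) = 0.9 with θ tied to k this way. Start at k = 2, θ = 73.3: P(X<126) ≈ 0.513.
Too low — raise k to concentrate. Iterating converges to k ≈ 7.46.
Then θ = 73.3/(7.46−1) ≈ 11.3.

k ≈ 7.46, θ ≈ 11.3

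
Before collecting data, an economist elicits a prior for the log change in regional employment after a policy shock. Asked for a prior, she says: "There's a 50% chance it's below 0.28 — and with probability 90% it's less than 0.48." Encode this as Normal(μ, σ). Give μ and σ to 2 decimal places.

The p-quantile of Normal(μ,σ) is μ + z_p·σ, with z_{0.5} = 0 and z_{0.9} = 1.282.
Eliminate σ: μ = (z₂·x₁ − z₁·x₂)/(z₂ − z₁) = (1.282·0.28 − (0)·0.48)/1.282 = 0.28.
Then σ = (x₂ − x₁)/(z₂ − z₁) = (0.48 − 0.28)/1.282 = 0.16.

μ = 0.28, σ = 0.16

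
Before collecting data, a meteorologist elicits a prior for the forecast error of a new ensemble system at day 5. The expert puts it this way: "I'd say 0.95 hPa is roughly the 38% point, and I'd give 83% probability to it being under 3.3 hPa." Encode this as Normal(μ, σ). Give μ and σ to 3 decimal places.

The p-quantile of Normal(μ,σ) is μ + z_p·σ, with z_{0.38} = -0.3055 and z_{0.83} = 0.9542.
Eliminate σ: μ = (z₂·x₁ − z₁·x₂)/(z₂ − z₁) = (0.9542·0.95 − (-0.3055)·3.3)/1.26 = 1.520.
Then σ = (x₂ − x₁)/(z₂ − z₁) = (3.3 − 0.95)/1.26 = 1.866.

μ = 1.520, σ = 1.866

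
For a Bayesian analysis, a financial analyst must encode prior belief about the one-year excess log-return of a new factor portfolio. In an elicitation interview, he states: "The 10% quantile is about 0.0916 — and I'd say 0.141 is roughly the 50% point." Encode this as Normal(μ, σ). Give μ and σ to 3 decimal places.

For Normal(μ,σ), the p-quantile is μ + z_p·σ. Here z_{0.1} = -1.282, z_{0.5} = 0.
So 0.0916 = μ − 1.282σ and 0.141 = μ + 0σ.
Subtracting: σ = (0.141 − 0.0916)/(0 − (-1.282)) = 0.039.
Then μ = 0.0916 − (-1.282)·0.039 = 0.141.

μ = 0.141, σ = 0.039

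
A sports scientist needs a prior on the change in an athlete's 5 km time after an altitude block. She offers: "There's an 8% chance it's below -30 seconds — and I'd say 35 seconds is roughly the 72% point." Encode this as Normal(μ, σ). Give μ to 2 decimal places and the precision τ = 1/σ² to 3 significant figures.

μ = 15.94, τ = 0.000935

For Normal(μ,σ), the p-quantile is μ + z_p·σ. Here z_{0.08} = -1.405, z_{0.72} = 0.5828.
So -30 = μ − 1.405σ and 35 = μ + 0.5828σ.
Subtracting: σ = (35 − -30)/(0.5828 − (-1.405)) = 32.70.
Then μ = -30 − (-1.405)·32.70 = 15.94.
Precision τ = 1/σ² = 1/32.7² = 0.000935.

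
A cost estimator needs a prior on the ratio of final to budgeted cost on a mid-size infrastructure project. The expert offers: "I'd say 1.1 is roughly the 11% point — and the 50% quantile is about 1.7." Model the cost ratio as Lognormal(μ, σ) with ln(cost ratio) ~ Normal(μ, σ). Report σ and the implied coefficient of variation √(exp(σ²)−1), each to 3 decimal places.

If T ~ Lognormal(μ,σ) then ln T ~ Normal(μ,σ), so the p-quantile of ln T is μ + z_p·σ.
ln(1.1) = 0.09531 and ln(1.7) = 0.5306; z_{0.11} = -1.227, z_{0.5} = 0.
σ = (0.5306 − 0.09531)/(0 − (-1.227)) = 0.355.
μ = 0.09531 − (-1.227)·0.355 = 0.531.
CV = √(exp(σ²)−1) = √(exp(0.1260)−1) = 0.366.

σ ≈ 0.355, CV ≈ 0.366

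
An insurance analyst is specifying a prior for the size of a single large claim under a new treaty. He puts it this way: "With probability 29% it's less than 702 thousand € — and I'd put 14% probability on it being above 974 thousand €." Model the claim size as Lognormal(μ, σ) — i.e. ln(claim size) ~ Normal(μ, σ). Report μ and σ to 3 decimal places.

If T ~ Lognormal(μ,σ) then ln T ~ Normal(μ,σ), so the p-quantile of ln T is μ + z_p·σ.
ln(702) = 6.554 and ln(974) = 6.881; z_{0.29} = -0.5534, z_{0.86} = 1.08.
σ = (6.881 − 6.554)/(1.08 − (-0.5534)) = 0.200.
μ = 6.554 − (-0.5534)·0.200 = 6.665.

μ ≈ 6.665, σ ≈ 0.200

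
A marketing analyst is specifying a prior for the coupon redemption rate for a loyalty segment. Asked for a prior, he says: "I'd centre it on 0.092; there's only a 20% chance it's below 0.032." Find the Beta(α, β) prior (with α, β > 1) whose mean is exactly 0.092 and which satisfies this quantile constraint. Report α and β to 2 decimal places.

α ≈ 1.45, β ≈ 14.32

With mean 0.092 fixed, write α = 0.092s, β = 0.908s where s = α+β.
Need P(θ < 0.032) = 0.2 under Beta(0.092s, 0.908s). Normal approximation: (q−m)/√(m(1−m)/s) ≈ z_{0.2} = -0.842, so s ≈ 0.092·0.908·(-0.842)²/(0.032−0.092)² = 16.4.
At s = 16.4: P(θ<0.032) ≈ 0.192. Adjusting to match 0.2 gives s ≈ 15.77.
So α = 0.092·15.77 ≈ 1.45, β = 0.908·15.77 ≈ 14.32.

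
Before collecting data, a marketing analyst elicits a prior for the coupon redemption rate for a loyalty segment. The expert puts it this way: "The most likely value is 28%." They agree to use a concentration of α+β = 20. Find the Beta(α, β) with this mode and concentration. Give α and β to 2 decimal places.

α = 6.04, β = 13.96

For α,β > 1 the Beta mode is (α−1)/(α+β−2). With α+β = 20, the mode is (α−1)/18.
Set (α−1)/18 = 0.28 → α = 1 + 0.28·18 = 6.04.
β = 20 − α = 13.96.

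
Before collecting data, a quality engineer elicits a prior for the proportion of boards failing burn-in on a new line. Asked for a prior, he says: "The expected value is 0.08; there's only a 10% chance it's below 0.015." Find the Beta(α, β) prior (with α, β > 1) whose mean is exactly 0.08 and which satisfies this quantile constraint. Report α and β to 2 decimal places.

With mean 0.08 fixed, write α = 0.08s, β = 0.92s where s = α+β.
Need P(θ < 0.015) = 0.1 under Beta(0.08s, 0.92s). Normal approximation: (q−m)/√(m(1−m)/s) ≈ z_{0.1} = -1.28, so s ≈ 0.08·0.92·(-1.28)²/(0.015−0.08)² = 28.6.
At s = 28.6: P(θ<0.015) ≈ 0.037. Adjusting to match 0.1 gives s ≈ 17.31.
So α = 0.08·17.31 ≈ 1.39, β = 0.92·17.31 ≈ 15.93.

α ≈ 1.39, β ≈ 15.93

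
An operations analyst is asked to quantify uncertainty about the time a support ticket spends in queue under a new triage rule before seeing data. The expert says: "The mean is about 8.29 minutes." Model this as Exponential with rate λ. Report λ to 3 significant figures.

Exponential mean = 1/λ, so λ = 1/8.29 = 0.121.

λ ≈ 0.121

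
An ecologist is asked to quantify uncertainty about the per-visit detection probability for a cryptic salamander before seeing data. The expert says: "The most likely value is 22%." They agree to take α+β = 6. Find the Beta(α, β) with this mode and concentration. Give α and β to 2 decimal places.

α = 1.88, β = 4.12

For α,β > 1 the Beta mode is (α−1)/(α+β−2). With α+β = 6, the mode is (α−1)/4.
Set (α−1)/4 = 0.22 → α = 1 + 0.22·4 = 1.88.
β = 6 − α = 4.12.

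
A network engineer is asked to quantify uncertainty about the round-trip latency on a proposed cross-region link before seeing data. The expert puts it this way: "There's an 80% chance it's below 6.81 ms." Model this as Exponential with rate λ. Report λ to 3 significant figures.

λ ≈ 0.236

P(T < 6.81) = 1 − e^(−λ·6.81) = 0.8, so λ = −ln(1−0.8)/6.81 = −ln(0.2)/6.81 = 0.236.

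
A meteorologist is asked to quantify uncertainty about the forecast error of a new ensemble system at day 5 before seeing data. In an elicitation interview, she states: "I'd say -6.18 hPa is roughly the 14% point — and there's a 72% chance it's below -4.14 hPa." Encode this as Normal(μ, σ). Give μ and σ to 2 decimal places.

The p-quantile of Normal(μ,σ) is μ + z_p·σ, with z_{0.14} = -1.08 and z_{0.72} = 0.5828.
Eliminate σ: μ = (z₂·x₁ − z₁·x₂)/(z₂ − z₁) = (0.5828·-6.18 − (-1.08)·-4.14)/1.663 = -4.85.
Then σ = (x₂ − x₁)/(z₂ − z₁) = (-4.14 − -6.18)/1.663 = 1.23.

μ = -4.85, σ = 1.23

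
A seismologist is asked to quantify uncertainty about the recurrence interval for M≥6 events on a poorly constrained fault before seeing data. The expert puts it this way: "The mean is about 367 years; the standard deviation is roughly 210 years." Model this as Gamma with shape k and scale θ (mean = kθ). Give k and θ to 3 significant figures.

For Gamma(k, scale θ): mean = kθ, variance = kθ², so CV = 1/√k.
CV = SD/mean = 210/367 = 0.5722, hence k = 1/CV² = 3.05.
Then θ = mean/k = 367/3.05 = 120.

k ≈ 3.05, θ ≈ 120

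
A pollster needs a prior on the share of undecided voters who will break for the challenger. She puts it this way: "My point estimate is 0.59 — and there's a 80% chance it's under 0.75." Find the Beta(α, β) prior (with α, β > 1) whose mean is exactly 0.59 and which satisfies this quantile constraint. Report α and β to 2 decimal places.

With mean 0.59 fixed, write α = 0.59s, β = 0.41s where s = α+β.
Need P(θ < 0.75) = 0.8 under Beta(0.59s, 0.41s). Normal approximation: (q−m)/√(m(1−m)/s) ≈ z_{0.8} = 0.842, so s ≈ 0.59·0.41·(0.842)²/(0.75−0.59)² = 6.7.
At s = 6.7: P(θ<0.75) ≈ 0.795. Adjusting to match 0.8 gives s ≈ 6.92.
So α = 0.59·6.92 ≈ 4.09, β = 0.41·6.92 ≈ 2.84.

α ≈ 4.09, β ≈ 2.84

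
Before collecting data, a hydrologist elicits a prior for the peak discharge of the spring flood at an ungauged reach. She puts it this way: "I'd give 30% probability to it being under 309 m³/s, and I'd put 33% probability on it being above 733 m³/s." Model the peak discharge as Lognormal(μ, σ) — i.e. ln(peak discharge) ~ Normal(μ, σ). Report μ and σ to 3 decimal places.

μ ≈ 6.203, σ ≈ 0.896

If T ~ Lognormal(μ,σ) then ln T ~ Normal(μ,σ), so the p-quantile of ln T is μ + z_p·σ.
ln(309) = 5.733 and ln(733) = 6.597; z_{0.3} = -0.5244, z_{0.67} = 0.4399.
σ = (6.597 − 5.733)/(0.4399 − (-0.5244)) = 0.896.
μ = 5.733 − (-0.5244)·0.896 = 6.203.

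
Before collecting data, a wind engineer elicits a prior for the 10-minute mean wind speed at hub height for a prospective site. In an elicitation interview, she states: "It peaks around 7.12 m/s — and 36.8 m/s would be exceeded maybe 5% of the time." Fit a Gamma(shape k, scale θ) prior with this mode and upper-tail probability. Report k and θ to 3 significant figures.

Gamma(k,θ) with k>1 has mode (k−1)θ, so θ = 7.12/(k−1).
Need P(X < 36.8) = 0.95 with θ tied to k this way. Start at k = 2, θ = 7.12: P(X<36.8) ≈ 0.965.
Too high — lower k to spread out. Iterating converges to k ≈ 1.88.
Then θ = 7.12/(1.88−1) ≈ 8.09.

k ≈ 1.88, θ ≈ 8.09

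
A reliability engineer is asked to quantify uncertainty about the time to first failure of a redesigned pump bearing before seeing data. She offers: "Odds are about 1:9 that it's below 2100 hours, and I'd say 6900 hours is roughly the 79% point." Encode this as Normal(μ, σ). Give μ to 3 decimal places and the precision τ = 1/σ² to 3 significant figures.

μ = 5046.134, τ = 1.89e-07

For Normal(μ,σ), the p-quantile is μ + z_p·σ. Here z_{0.1} = -1.282, z_{0.79} = 0.8064.
So 2100 = μ − 1.282σ and 6900 = μ + 0.8064σ.
Subtracting: σ = (6900 − 2100)/(0.8064 − (-1.282)) = 2298.881.
Then μ = 2100 − (-1.282)·2298.881 = 5046.134.
Precision τ = 1/σ² = 1/2299² = 1.89e-07.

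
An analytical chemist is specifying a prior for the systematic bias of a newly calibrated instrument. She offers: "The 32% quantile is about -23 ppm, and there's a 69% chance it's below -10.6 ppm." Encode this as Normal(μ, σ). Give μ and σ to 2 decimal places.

μ = -16.98, σ = 12.87

The p-quantile of Normal(μ,σ) is μ + z_p·σ, with z_{0.32} = -0.4677 and z_{0.69} = 0.4959.
Eliminate σ: μ = (z₂·x₁ − z₁·x₂)/(z₂ − z₁) = (0.4959·-23 − (-0.4677)·-10.6)/0.9635 = -16.98.
Then σ = (x₂ − x₁)/(z₂ − z₁) = (-10.6 − -23)/0.9635 = 12.87.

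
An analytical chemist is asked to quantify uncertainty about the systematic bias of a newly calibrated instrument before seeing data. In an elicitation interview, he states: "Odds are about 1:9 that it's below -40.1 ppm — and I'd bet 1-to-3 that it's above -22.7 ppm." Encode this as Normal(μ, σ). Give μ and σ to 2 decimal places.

μ = -28.70, σ = 8.90

For Normal(μ,σ), the p-quantile is μ + z_p·σ. Here z_{0.1} = -1.282, z_{0.75} = 0.6745.
So -40.1 = μ − 1.282σ and -22.7 = μ + 0.6745σ.
Subtracting: σ = (-22.7 − -40.1)/(0.6745 − (-1.282)) = 8.90.
Then μ = -40.1 − (-1.282)·8.90 = -28.70.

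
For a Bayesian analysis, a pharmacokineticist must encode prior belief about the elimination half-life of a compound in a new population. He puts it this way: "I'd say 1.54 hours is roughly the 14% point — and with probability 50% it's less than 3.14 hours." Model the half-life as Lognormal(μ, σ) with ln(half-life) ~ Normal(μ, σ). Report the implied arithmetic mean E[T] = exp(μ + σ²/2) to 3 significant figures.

If T ~ Lognormal(μ,σ) then ln T ~ Normal(μ,σ), so the p-quantile of ln T is μ + z_p·σ.
ln(1.54) = 0.4318 and ln(3.14) = 1.144; z_{0.14} = -1.08, z_{0.5} = 0.
σ = (1.144 − 0.4318)/(0 − (-1.08)) = 0.659.
μ = 0.4318 − (-1.08)·0.659 = 1.144.
E[T] = exp(μ + σ²/2) = exp(1.144 + 0.2175) = 3.9 hours.

E[T] ≈ 3.9 hours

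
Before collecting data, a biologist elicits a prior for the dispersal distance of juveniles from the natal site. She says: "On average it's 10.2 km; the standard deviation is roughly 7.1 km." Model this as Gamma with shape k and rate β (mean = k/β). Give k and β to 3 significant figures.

For Gamma(k, rate β): mean = k/β, variance = k/β², so CV = 1/√k.
CV = SD/mean = 7.1/10.2 = 0.6961, hence k = 1/CV² = 2.06.
Then β = k/mean = 2.06/10.2 = 0.202.

k ≈ 2.06, β ≈ 0.202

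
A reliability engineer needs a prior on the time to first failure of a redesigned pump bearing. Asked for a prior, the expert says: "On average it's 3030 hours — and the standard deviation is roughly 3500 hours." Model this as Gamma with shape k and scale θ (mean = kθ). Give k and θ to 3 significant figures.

For Gamma(k, scale θ): mean = kθ, variance = kθ², so CV = 1/√k.
CV = SD/mean = 3500/3030 = 1.155, hence k = 1/CV² = 0.749.
Then θ = mean/k = 3030/0.749 = 4040.

k ≈ 0.749, θ ≈ 4040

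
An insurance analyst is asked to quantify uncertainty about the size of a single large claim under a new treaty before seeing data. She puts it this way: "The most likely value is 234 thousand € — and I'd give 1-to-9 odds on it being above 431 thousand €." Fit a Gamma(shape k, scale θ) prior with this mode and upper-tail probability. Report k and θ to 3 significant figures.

Gamma(k,θ) with k>1 has mode (k−1)θ, so θ = 234/(k−1).
Need P(X < 431) = 0.9 with θ tied to k this way. Start at k = 2, θ = 234: P(X<431) ≈ 0.550.
Too low — raise k to concentrate. Iterating converges to k ≈ 6.11.
Then θ = 234/(6.11−1) ≈ 45.8.

k ≈ 6.11, θ ≈ 45.8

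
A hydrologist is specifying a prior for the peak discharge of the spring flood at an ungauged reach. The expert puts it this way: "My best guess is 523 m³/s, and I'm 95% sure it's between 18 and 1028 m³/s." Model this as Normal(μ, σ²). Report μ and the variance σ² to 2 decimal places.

μ = 523.00, σ² = 66387.54

A symmetric 95% interval runs μ ± z·σ with z = 1.96.
Half-width = 505, so σ = 505/1.96 = 257.658 and σ² = 66387.54.
μ is the stated best guess, 523.00.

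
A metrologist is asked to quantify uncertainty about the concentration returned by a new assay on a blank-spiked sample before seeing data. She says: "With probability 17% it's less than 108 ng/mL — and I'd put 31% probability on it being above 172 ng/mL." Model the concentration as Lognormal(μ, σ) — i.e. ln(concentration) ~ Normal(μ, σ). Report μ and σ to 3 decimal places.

μ ≈ 4.988, σ ≈ 0.321

If T ~ Lognormal(μ,σ) then ln T ~ Normal(μ,σ), so the p-quantile of ln T is μ + z_p·σ.
ln(108) = 4.682 and ln(172) = 5.147; z_{0.17} = -0.9542, z_{0.69} = 0.4959.
σ = (5.147 − 4.682)/(0.4959 − (-0.9542)) = 0.321.
μ = 4.682 − (-0.9542)·0.321 = 4.988.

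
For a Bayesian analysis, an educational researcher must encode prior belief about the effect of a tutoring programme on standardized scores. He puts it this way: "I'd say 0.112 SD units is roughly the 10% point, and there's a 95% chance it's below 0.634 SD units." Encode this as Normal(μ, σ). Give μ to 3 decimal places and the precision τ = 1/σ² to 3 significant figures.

For Normal(μ,σ), the p-quantile is μ + z_p·σ. Here z_{0.1} = -1.282, z_{0.95} = 1.645.
So 0.112 = μ − 1.282σ and 0.634 = μ + 1.645σ.
Subtracting: σ = (0.634 − 0.112)/(1.645 − (-1.282)) = 0.178.
Then μ = 0.112 − (-1.282)·0.178 = 0.341.
Precision τ = 1/σ² = 1/0.1784² = 31.4.

μ = 0.341, τ = 31.4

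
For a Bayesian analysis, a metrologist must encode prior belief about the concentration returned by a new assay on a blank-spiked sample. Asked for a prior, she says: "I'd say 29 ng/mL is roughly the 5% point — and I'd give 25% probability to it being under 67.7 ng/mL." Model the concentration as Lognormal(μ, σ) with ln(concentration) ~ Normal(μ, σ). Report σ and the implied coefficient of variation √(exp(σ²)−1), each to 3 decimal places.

σ ≈ 0.874, CV ≈ 1.070

If T ~ Lognormal(μ,σ) then ln T ~ Normal(μ,σ), so the p-quantile of ln T is μ + z_p·σ.
ln(29) = 3.367 and ln(67.7) = 4.215; z_{0.05} = -1.645, z_{0.25} = -0.6745.
σ = (4.215 − 3.367)/(-0.6745 − (-1.645)) = 0.874.
μ = 3.367 − (-1.645)·0.874 = 4.804.
CV = √(exp(σ²)−1) = √(exp(0.7633)−1) = 1.070.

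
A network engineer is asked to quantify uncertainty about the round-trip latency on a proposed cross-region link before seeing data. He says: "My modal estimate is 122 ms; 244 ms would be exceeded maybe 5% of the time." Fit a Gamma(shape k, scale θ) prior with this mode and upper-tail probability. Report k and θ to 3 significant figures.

k ≈ 6.77, θ ≈ 21.1

Gamma(k,θ) with k>1 has mode (k−1)θ, so θ = 122/(k−1).
Need P(X < 244) = 0.95 with θ tied to k this way. Start at k = 2, θ = 122: P(X<244) ≈ 0.594.
Too low — raise k to concentrate. Iterating converges to k ≈ 6.77.
Then θ = 122/(6.77−1) ≈ 21.1.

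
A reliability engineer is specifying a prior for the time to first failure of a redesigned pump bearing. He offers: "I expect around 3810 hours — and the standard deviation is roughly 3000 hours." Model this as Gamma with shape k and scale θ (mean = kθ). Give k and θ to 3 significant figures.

k ≈ 1.61, θ ≈ 2360

For Gamma(k, scale θ): mean = kθ, variance = kθ², so CV = 1/√k.
CV = SD/mean = 3000/3810 = 0.7874, hence k = 1/CV² = 1.61.
Then θ = mean/k = 3810/1.61 = 2360.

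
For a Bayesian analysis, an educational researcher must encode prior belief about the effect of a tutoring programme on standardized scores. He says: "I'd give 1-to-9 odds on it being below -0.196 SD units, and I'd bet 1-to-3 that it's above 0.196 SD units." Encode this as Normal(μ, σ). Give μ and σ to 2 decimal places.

μ = 0.06, σ = 0.20

The p-quantile of Normal(μ,σ) is μ + z_p·σ, with z_{0.1} = -1.282 and z_{0.75} = 0.6745.
Eliminate σ: μ = (z₂·x₁ − z₁·x₂)/(z₂ − z₁) = (0.6745·-0.196 − (-1.282)·0.196)/1.956 = 0.06.
Then σ = (x₂ − x₁)/(z₂ − z₁) = (0.196 − -0.196)/1.956 = 0.20.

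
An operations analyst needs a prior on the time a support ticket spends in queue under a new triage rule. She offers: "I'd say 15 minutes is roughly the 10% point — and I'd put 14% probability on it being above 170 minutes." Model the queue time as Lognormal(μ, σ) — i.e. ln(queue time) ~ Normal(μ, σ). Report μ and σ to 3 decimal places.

μ ≈ 4.025, σ ≈ 1.028

If T ~ Lognormal(μ,σ) then ln T ~ Normal(μ,σ), so the p-quantile of ln T is μ + z_p·σ.
ln(15) = 2.708 and ln(170) = 5.136; z_{0.1} = -1.282, z_{0.86} = 1.08.
σ = (5.136 − 2.708)/(1.08 − (-1.282)) = 1.028.
μ = 2.708 − (-1.282)·1.028 = 4.025.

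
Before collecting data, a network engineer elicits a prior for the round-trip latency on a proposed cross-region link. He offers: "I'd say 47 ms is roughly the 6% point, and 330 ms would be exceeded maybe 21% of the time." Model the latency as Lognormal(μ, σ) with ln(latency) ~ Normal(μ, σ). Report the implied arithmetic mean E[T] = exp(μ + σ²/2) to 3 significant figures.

If T ~ Lognormal(μ,σ) then ln T ~ Normal(μ,σ), so the p-quantile of ln T is μ + z_p·σ.
ln(47) = 3.85 and ln(330) = 5.799; z_{0.06} = -1.555, z_{0.79} = 0.8064.
σ = (5.799 − 3.85)/(0.8064 − (-1.555)) = 0.825.
μ = 3.85 − (-1.555)·0.825 = 5.133.
E[T] = exp(μ + σ²/2) = exp(5.133 + 0.3406) = 238 ms.

E[T] ≈ 238 ms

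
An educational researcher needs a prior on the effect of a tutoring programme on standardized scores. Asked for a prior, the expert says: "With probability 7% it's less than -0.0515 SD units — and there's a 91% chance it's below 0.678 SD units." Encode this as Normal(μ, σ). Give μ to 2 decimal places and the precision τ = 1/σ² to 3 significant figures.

μ = 0.33, τ = 14.9

The p-quantile of Normal(μ,σ) is μ + z_p·σ, with z_{0.07} = -1.476 and z_{0.91} = 1.341.
Eliminate σ: μ = (z₂·x₁ − z₁·x₂)/(z₂ − z₁) = (1.341·-0.0515 − (-1.476)·0.678)/2.817 = 0.33.
Then σ = (x₂ − x₁)/(z₂ − z₁) = (0.678 − -0.0515)/2.817 = 0.26.
Precision τ = 1/σ² = 1/0.259² = 14.9.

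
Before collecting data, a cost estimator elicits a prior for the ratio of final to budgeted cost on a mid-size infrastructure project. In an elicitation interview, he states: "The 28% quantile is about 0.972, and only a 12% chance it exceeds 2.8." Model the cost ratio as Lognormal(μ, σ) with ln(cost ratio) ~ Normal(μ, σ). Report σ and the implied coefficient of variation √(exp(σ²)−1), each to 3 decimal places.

If T ~ Lognormal(μ,σ) then ln T ~ Normal(μ,σ), so the p-quantile of ln T is μ + z_p·σ.
ln(0.972) = -0.0284 and ln(2.8) = 1.03; z_{0.28} = -0.5828, z_{0.88} = 1.175.
σ = (1.03 − -0.0284)/(1.175 − (-0.5828)) = 0.602.
μ = -0.0284 − (-0.5828)·0.602 = 0.322.
CV = √(exp(σ²)−1) = √(exp(0.3623)−1) = 0.661.

σ ≈ 0.602, CV ≈ 0.661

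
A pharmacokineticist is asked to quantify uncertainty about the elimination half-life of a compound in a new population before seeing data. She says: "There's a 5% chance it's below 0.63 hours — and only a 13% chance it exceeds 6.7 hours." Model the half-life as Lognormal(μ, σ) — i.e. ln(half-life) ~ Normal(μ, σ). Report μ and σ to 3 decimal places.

If T ~ Lognormal(μ,σ) then ln T ~ Normal(μ,σ), so the p-quantile of ln T is μ + z_p·σ.
ln(0.63) = -0.462 and ln(6.7) = 1.902; z_{0.05} = -1.645, z_{0.87} = 1.126.
σ = (1.902 − -0.462)/(1.126 − (-1.645)) = 0.853.
μ = -0.462 − (-1.645)·0.853 = 0.941.

μ ≈ 0.941, σ ≈ 0.853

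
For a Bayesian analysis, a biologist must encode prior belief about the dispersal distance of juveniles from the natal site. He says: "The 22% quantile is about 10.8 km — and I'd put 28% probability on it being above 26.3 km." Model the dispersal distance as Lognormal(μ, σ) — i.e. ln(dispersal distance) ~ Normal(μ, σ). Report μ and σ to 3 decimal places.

μ ≈ 2.887, σ ≈ 0.657

If T ~ Lognormal(μ,σ) then ln T ~ Normal(μ,σ), so the p-quantile of ln T is μ + z_p·σ.
ln(10.8) = 2.38 and ln(26.3) = 3.27; z_{0.22} = -0.7722, z_{0.72} = 0.5828.
σ = (3.27 − 2.38)/(0.5828 − (-0.7722)) = 0.657.
μ = 2.38 − (-0.7722)·0.657 = 2.887.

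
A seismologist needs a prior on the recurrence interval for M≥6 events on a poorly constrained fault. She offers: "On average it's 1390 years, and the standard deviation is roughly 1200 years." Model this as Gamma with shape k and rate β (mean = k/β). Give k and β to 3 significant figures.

For Gamma(k, rate β): mean = k/β, variance = k/β², so CV = 1/√k.
CV = SD/mean = 1200/1390 = 0.8633, hence k = 1/CV² = 1.34.
Then β = k/mean = 1.34/1390 = 0.000965.

k ≈ 1.34, β ≈ 0.000965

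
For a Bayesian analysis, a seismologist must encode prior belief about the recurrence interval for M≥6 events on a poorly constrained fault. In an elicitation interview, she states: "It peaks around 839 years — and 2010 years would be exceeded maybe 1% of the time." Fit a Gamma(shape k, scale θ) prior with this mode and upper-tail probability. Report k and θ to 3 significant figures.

Gamma(k,θ) with k>1 has mode (k−1)θ, so θ = 839/(k−1).
Need P(X < 2010) = 0.99 with θ tied to k this way. Start at k = 2, θ = 839: P(X<2010) ≈ 0.691.
Too low — raise k to concentrate. Iterating converges to k ≈ 7.21.
Then θ = 839/(7.21−1) ≈ 135.

k ≈ 7.21, θ ≈ 135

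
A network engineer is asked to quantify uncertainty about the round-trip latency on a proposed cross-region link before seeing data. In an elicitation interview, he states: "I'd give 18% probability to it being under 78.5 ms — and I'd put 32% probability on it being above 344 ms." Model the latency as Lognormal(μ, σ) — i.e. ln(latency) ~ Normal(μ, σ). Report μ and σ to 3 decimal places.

μ ≈ 5.341, σ ≈ 1.068

If T ~ Lognormal(μ,σ) then ln T ~ Normal(μ,σ), so the p-quantile of ln T is μ + z_p·σ.
ln(78.5) = 4.363 and ln(344) = 5.841; z_{0.18} = -0.9154, z_{0.68} = 0.4677.
σ = (5.841 − 4.363)/(0.4677 − (-0.9154)) = 1.068.
μ = 4.363 − (-0.9154)·1.068 = 5.341.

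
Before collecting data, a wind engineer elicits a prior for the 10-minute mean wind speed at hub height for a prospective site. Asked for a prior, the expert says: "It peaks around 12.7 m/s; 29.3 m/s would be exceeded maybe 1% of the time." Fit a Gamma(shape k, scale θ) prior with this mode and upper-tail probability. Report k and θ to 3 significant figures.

k ≈ 7.83, θ ≈ 1.86

Gamma(k,θ) with k>1 has mode (k−1)θ, so θ = 12.7/(k−1).
Need P(X < 29.3) = 0.99 with θ tied to k this way. Start at k = 2, θ = 12.7: P(X<29.3) ≈ 0.671.
Too low — raise k to concentrate. Iterating converges to k ≈ 7.83.
Then θ = 12.7/(7.83−1) ≈ 1.86.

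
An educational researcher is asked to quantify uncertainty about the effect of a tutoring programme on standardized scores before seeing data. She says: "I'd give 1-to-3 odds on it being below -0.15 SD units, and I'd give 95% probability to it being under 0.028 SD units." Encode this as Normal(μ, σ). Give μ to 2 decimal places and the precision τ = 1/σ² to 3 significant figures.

μ = -0.10, τ = 170

For Normal(μ,σ), the p-quantile is μ + z_p·σ. Here z_{0.25} = -0.6745, z_{0.95} = 1.645.
So -0.15 = μ − 0.6745σ and 0.028 = μ + 1.645σ.
Subtracting: σ = (0.028 − -0.15)/(1.645 − (-0.6745)) = 0.08.
Then μ = -0.15 − (-0.6745)·0.08 = -0.10.
Precision τ = 1/σ² = 1/0.07675² = 170.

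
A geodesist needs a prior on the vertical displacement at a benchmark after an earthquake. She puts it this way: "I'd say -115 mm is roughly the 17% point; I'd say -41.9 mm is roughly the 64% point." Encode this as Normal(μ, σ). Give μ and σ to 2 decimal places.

For Normal(μ,σ), the p-quantile is μ + z_p·σ. Here z_{0.17} = -0.9542, z_{0.64} = 0.3585.
So -115 = μ − 0.9542σ and -41.9 = μ + 0.3585σ.
Subtracting: σ = (-41.9 − -115)/(0.3585 − (-0.9542)) = 55.69.
Then μ = -115 − (-0.9542)·55.69 = -61.86.

μ = -61.86, σ = 55.69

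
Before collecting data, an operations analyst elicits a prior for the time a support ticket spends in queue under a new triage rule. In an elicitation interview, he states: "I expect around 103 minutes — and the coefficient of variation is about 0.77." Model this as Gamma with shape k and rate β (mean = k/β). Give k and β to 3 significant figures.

For Gamma(k, rate β): mean = k/β, variance = k/β², so CV = 1/√k.
CV = 0.77, hence k = 1/CV² = 1.69.
Then β = k/mean = 1.69/103 = 0.0164.

k ≈ 1.69, β ≈ 0.0164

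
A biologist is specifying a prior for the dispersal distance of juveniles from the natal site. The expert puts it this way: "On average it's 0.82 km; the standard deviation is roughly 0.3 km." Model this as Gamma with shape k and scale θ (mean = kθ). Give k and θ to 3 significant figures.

k ≈ 7.47, θ ≈ 0.11

For Gamma(k, scale θ): mean = kθ, variance = kθ², so CV = 1/√k.
CV = SD/mean = 0.3/0.82 = 0.3659, hence k = 1/CV² = 7.47.
Then θ = mean/k = 0.82/7.47 = 0.11.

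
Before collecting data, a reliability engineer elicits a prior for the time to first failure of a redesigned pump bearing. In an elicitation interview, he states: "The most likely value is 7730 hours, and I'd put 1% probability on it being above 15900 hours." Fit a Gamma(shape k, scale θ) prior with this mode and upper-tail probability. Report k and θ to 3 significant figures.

k ≈ 10.4, θ ≈ 823

Gamma(k,θ) with k>1 has mode (k−1)θ, so θ = 7730/(k−1).
Need P(X < 15900) = 0.99 with θ tied to k this way. Start at k = 2, θ = 7730: P(X<15900) ≈ 0.609.
Too low — raise k to concentrate. Iterating converges to k ≈ 10.4.
Then θ = 7730/(10.4−1) ≈ 823.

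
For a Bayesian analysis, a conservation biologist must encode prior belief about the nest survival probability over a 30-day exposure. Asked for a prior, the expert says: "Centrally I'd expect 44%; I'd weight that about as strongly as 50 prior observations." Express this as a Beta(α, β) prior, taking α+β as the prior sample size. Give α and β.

α = 22, β = 28

Under the effective-sample-size interpretation, Beta(α, β) has prior mean α/(α+β) and prior sample size α+β.
So α+β = 50 and α/(α+β) = 0.44, giving α = 0.44·50 = 22 and β = 50 − 22 = 28.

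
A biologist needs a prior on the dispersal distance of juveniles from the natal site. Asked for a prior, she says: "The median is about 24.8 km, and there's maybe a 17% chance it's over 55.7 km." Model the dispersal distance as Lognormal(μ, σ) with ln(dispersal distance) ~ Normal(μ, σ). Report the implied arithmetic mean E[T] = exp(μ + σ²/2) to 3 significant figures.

If T ~ Lognormal(μ,σ) then ln T ~ Normal(μ,σ), so the p-quantile of ln T is μ + z_p·σ.
ln(24.8) = 3.211 and ln(55.7) = 4.02; z_{0.5} = 0, z_{0.83} = 0.9542.
σ = (4.02 − 3.211)/(0.9542 − (0)) = 0.848.
μ = 3.211 − (0)·0.848 = 3.211.
E[T] = exp(μ + σ²/2) = exp(3.211 + 0.3596) = 35.5 km.

E[T] ≈ 35.5 km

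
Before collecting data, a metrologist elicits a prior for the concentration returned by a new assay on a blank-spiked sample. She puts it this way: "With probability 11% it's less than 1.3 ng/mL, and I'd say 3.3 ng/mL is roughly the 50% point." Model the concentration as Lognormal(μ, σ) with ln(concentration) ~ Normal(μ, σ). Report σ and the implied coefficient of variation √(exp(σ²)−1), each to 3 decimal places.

If T ~ Lognormal(μ,σ) then ln T ~ Normal(μ,σ), so the p-quantile of ln T is μ + z_p·σ.
ln(1.3) = 0.2624 and ln(3.3) = 1.194; z_{0.11} = -1.227, z_{0.5} = 0.
σ = (1.194 − 0.2624)/(0 − (-1.227)) = 0.760.
μ = 0.2624 − (-1.227)·0.760 = 1.194.
CV = √(exp(σ²)−1) = √(exp(0.5769)−1) = 0.883.

σ ≈ 0.760, CV ≈ 0.883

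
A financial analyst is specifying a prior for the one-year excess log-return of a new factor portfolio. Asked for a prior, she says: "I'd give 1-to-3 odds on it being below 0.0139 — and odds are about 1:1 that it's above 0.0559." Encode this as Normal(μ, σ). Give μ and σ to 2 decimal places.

μ = 0.06, σ = 0.06

For Normal(μ,σ), the p-quantile is μ + z_p·σ. Here z_{0.25} = -0.6745, z_{0.5} = 0.
So 0.0139 = μ − 0.6745σ and 0.0559 = μ + 0σ.
Subtracting: σ = (0.0559 − 0.0139)/(0 − (-0.6745)) = 0.06.
Then μ = 0.0139 − (-0.6745)·0.06 = 0.06.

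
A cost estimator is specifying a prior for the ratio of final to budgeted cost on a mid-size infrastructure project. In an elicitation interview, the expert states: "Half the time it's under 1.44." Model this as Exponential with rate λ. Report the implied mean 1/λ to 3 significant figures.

mean ≈ 2.08

Exponential median = ln 2 / λ, so λ = ln 2 / 1.44 = 0.481.
Mean = 1/λ = 2.08.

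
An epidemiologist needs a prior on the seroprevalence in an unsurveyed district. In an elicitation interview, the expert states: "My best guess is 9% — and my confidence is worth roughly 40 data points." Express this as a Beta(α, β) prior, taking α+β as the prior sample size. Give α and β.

Under the effective-sample-size interpretation, Beta(α, β) has prior mean α/(α+β) and prior sample size α+β.
So α+β = 40 and α/(α+β) = 0.09, giving α = 0.09·40 = 3.6 and β = 40 − 3.6 = 36.4.

α = 3.6, β = 36.4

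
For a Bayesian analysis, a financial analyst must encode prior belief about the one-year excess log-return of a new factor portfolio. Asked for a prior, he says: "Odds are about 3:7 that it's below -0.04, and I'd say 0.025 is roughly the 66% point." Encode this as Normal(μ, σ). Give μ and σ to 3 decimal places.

The p-quantile of Normal(μ,σ) is μ + z_p·σ, with z_{0.3} = -0.5244 and z_{0.66} = 0.4125.
Eliminate σ: μ = (z₂·x₁ − z₁·x₂)/(z₂ − z₁) = (0.4125·-0.04 − (-0.5244)·0.025)/0.9369 = -0.004.
Then σ = (x₂ − x₁)/(z₂ − z₁) = (0.025 − -0.04)/0.9369 = 0.069.

μ = -0.004, σ = 0.069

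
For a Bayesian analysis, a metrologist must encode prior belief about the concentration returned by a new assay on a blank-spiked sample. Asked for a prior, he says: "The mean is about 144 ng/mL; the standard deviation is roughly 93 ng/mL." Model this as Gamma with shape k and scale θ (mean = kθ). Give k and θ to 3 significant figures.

k ≈ 2.4, θ ≈ 60.1

For Gamma(k, scale θ): mean = kθ, variance = kθ², so CV = 1/√k.
CV = SD/mean = 93/144 = 0.6458, hence k = 1/CV² = 2.4.
Then θ = mean/k = 144/2.4 = 60.1.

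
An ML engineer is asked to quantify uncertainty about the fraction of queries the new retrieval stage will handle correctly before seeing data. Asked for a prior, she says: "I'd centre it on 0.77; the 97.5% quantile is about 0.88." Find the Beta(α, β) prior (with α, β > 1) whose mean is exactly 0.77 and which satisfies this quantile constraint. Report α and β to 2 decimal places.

With mean 0.77 fixed, write α = 0.77s, β = 0.23s where s = α+β.
Need P(θ < 0.88) = 0.975 under Beta(0.77s, 0.23s). Normal approximation: (q−m)/√(m(1−m)/s) ≈ z_{0.975} = 1.96, so s ≈ 0.77·0.23·(1.96)²/(0.88−0.77)² = 56.2.
At s = 56.2: P(θ<0.88) ≈ 0.987. Adjusting to match 0.975 gives s ≈ 44.34.
So α = 0.77·44.34 ≈ 34.14, β = 0.23·44.34 ≈ 10.20.

α ≈ 34.14, β ≈ 10.20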